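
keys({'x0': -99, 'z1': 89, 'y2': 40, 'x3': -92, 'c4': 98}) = ['x0', 'z1', 'y2', 'x3', 'c4']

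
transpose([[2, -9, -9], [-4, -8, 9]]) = [[2, -4], [-9, -8], [-9, 9]]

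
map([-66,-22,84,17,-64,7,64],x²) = (-66)²=4356, (-22)²=484, (84)²=7056, (17)²=289, (-64)²=4096, (7)²=49, (64)²=4096
= [4356, 484, 7056, 289, 4096, 49, 4096]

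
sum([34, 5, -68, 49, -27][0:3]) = -29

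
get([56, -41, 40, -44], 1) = -41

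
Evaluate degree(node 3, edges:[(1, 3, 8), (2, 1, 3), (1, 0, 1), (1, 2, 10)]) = 1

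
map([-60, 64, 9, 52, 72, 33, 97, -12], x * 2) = [-120, 128, 18, 104, 144, 66, 194, -24]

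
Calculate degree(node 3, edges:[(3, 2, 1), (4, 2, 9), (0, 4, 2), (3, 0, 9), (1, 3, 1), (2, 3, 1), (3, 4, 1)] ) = incident: (3,2), (3,0), (1,3), (2,3), (3,4)
= 5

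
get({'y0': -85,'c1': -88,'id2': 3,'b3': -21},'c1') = -88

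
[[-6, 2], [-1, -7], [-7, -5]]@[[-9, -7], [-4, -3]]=[[46, 36], [37, 28], [83, 64]]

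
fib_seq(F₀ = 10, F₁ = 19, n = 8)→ F_2 = F_1 + F_0 = 29
F_3 = F_2 + F_1 = 48
F_4 = F_3 + F_2 = 77
...
= [10, 19, 29, 48, 77, 125, 202, 327]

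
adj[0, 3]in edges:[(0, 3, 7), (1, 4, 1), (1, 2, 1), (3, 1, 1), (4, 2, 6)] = 7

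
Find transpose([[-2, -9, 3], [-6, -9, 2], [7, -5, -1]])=[[-2, -6, 7], [-9, -9, -5], [3, 2, -1]]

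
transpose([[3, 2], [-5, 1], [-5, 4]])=[[3, -5, -5], [2, 1, 4]]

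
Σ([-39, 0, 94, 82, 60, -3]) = 194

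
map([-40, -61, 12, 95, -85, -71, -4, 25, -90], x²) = [1600, 3721, 144, 9025, 7225, 5041, 16, 625, 8100]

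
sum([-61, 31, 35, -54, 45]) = -4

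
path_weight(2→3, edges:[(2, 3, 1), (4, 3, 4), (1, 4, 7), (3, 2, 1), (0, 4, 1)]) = 1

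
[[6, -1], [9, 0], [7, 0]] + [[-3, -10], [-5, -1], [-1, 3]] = [[3, -11], [4, -1], [6, 3]]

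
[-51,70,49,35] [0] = -51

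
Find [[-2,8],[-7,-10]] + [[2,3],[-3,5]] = [[0, 11], [-10, -5]]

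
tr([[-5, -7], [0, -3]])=-8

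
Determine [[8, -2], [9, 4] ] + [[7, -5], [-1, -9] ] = [[15, -7], [8, -5]]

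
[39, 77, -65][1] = 77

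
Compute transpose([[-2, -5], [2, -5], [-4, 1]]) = [[-2, 2, -4], [-5, -5, 1]]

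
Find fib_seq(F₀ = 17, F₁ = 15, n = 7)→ F_2 = F_1 + F_0 = 32
F_3 = F_2 + F_1 = 47
F_4 = F_3 + F_2 = 79
...
= [17, 15, 32, 47, 79, 126, 205]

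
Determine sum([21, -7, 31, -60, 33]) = 21 + (-7) + 31 + (-60) + 33
= 18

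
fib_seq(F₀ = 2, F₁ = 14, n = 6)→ [2, 14, 16, 30, 46, 76]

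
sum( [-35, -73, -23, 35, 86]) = (-35) + (-73) + (-23) + 35 + 86
= -10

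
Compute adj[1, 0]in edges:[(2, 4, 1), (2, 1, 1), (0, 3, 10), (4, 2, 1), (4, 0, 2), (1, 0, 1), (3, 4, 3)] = 1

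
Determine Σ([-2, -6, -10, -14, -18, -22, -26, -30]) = -128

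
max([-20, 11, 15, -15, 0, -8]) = 15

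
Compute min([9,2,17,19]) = 2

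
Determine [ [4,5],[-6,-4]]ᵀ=[[4, -6], [5, -4]]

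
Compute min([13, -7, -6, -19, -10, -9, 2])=-19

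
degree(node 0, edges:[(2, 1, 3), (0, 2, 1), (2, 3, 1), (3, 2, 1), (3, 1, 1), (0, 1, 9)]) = 2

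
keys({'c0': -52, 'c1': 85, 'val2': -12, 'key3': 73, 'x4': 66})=['c0', 'c1', 'val2', 'key3', 'x4']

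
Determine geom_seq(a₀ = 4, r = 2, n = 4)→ [4, 8, 16, 32]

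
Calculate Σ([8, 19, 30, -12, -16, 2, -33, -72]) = 8 + 19 + 30 + (-12) + (-16) + 2 + (-33) + (-72)
= -74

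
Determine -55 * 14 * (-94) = 72380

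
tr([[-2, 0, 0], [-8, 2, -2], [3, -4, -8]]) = -8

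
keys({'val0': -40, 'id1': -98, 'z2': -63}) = ['val0', 'id1', 'z2']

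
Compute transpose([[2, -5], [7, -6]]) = [[2, 7], [-5, -6]]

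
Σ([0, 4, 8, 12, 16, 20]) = 0 + 4 + 8 + 12 + 16 + 20
= 60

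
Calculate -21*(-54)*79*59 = 5285574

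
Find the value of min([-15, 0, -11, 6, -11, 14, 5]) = -15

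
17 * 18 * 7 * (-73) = -156366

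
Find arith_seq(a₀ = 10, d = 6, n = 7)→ [10, 16, 22, 28, 34, 40, 46]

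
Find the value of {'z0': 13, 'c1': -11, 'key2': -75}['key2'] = -75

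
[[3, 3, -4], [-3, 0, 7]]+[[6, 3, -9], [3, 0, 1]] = [[9, 6, -13], [0, 0, 8]]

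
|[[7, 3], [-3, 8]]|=(7)*(8) - (3)*(-3)
= 65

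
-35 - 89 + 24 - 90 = -190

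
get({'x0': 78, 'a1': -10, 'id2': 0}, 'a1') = -10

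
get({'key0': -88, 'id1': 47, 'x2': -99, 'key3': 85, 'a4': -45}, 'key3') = 85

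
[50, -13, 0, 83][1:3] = [-13, 0]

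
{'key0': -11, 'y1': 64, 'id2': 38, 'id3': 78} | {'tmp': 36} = {'key0': -11, 'y1': 64, 'id2': 38, 'id3': 78, 'tmp': 36}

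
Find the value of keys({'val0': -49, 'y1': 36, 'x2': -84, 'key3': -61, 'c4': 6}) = ['val0', 'y1', 'x2', 'key3', 'c4']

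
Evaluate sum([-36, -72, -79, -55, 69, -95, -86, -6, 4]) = (-36) + (-72) + (-79) + (-55) + 69 + (-95) + (-86) + (-6) + 4
= -356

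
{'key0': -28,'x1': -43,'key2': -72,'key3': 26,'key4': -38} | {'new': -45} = {'key0': -28, 'x1': -43, 'key2': -72, 'key3': 26, 'key4': -38, 'new': -45}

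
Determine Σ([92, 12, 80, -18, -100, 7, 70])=92 + 12 + 80 + (-18) + (-100) + 7 + 70
= 143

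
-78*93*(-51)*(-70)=-25896780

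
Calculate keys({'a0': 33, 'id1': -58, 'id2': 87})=['a0', 'id1', 'id2']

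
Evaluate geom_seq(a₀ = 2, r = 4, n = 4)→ a_0 = 2*4^0 = 2
a_1 = 2*4^1 = 8
a_2 = 2*4^2 = 32
...
= [2, 8, 32, 128]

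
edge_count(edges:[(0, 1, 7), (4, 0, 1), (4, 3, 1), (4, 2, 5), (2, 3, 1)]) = 5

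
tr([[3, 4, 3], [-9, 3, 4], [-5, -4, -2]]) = diagonal: 3 + 3 + (-2)
= 4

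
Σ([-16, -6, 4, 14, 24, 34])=(-16) + (-6) + 4 + 14 + 24 + 34
= 54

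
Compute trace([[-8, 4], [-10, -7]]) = diagonal: (-8) + (-7)
= -15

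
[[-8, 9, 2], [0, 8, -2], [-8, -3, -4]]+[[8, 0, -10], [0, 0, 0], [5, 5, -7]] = [[0, 9, -8], [0, 8, -2], [-3, 2, -11]]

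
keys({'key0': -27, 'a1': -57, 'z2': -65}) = ['key0', 'a1', 'z2']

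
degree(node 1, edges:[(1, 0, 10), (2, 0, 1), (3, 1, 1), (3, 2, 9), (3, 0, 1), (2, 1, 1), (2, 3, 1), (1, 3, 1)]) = 4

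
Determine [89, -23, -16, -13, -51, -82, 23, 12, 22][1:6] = [-23, -16, -13, -51, -82]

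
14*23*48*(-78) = -1205568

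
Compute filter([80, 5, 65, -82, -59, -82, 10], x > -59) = keep x where x > -59: 80✓, 5✓, 65✓, -82✗, -59✗, -82✗, 10✓
= [80, 5, 65, 10]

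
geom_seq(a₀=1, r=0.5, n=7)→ [1.0, 0.5, 0.25, 0.125, 0.0625, 0.03125, 0.015625]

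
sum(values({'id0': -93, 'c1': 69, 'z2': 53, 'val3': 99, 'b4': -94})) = (-93) + 69 + 53 + 99 + (-94)
= 34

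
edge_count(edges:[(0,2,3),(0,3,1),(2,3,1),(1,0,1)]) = 4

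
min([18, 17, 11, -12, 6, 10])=-12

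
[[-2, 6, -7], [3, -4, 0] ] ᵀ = [[-2, 3], [6, -4], [-7, 0]]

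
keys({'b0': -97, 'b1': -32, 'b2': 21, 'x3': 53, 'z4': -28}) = ['b0', 'b1', 'b2', 'x3', 'z4']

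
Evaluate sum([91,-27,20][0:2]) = 64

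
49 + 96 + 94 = 239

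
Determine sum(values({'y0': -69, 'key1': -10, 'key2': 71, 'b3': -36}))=-44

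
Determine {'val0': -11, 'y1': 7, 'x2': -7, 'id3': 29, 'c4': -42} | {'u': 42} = {'val0': -11, 'y1': 7, 'x2': -7, 'id3': 29, 'c4': -42, 'u': 42}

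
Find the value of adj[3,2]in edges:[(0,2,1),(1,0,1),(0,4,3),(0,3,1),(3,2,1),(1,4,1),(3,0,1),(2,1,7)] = 1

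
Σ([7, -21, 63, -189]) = -140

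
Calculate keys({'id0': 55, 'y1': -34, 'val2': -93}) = ['id0', 'y1', 'val2']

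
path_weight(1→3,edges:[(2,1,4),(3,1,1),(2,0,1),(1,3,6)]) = 6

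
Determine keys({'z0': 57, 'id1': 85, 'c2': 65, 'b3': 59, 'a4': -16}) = ['z0', 'id1', 'c2', 'b3', 'a4']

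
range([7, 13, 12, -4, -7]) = 20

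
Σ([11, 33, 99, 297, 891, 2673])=11 + 33 + 99 + 297 + 891 + 2673
= 4004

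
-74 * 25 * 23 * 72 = -3063600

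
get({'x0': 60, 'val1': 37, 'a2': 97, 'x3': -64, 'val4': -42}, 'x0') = 60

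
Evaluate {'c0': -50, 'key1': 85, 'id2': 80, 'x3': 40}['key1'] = 85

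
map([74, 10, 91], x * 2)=[148, 20, 182]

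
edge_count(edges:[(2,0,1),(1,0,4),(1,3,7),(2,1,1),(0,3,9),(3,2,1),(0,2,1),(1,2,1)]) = 8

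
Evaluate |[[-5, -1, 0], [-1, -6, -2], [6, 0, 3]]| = 99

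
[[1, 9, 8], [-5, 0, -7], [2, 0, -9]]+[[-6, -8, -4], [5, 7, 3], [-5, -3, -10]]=[[-5, 1, 4], [0, 7, -4], [-3, -3, -19]]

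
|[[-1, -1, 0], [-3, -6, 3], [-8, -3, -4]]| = 3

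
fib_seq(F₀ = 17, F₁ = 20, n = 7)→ [17, 20, 37, 57, 94, 151, 245]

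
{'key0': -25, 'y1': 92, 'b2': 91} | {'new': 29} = {'key0': -25, 'y1': 92, 'b2': 91, 'new': 29}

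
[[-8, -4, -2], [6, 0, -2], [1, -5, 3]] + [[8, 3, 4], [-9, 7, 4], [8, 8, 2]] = [[0, -1, 2], [-3, 7, 2], [9, 3, 5]]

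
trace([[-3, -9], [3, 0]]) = -3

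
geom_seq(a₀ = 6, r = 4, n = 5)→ a_0 = 6*4^0 = 6
a_1 = 6*4^1 = 24
a_2 = 6*4^2 = 96
...
= [6, 24, 96, 384, 1536]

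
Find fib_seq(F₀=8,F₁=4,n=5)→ F_2 = F_1 + F_0 = 12
F_3 = F_2 + F_1 = 16
F_4 = F_3 + F_2 = 28
= [8, 4, 12, 16, 28]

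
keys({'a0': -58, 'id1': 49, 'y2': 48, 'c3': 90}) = ['a0', 'id1', 'y2', 'c3']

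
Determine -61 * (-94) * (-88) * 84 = -42385728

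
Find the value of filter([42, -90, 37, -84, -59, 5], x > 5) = keep x where x > 5: 42✓, -90✗, 37✓, -84✗, -59✗, 5✗
= [42, 37]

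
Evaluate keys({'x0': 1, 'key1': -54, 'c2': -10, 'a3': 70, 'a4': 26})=['x0', 'key1', 'c2', 'a3', 'a4']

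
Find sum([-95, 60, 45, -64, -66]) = (-95) + 60 + 45 + (-64) + (-66)
= -120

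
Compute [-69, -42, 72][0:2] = [-69, -42]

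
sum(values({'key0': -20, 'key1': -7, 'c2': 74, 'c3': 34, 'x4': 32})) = (-20) + (-7) + 74 + 34 + 32
= 113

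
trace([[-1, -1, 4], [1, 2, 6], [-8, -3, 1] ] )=2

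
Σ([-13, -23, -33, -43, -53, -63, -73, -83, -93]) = (-13) + (-23) + (-33) + (-43) + (-53) + (-63) + (-73) + (-83) + (-93)
= -477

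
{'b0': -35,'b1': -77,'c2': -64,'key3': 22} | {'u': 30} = {'b0': -35, 'b1': -77, 'c2': -64, 'key3': 22, 'u': 30}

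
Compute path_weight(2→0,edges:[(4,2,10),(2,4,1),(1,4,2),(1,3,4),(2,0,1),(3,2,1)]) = 1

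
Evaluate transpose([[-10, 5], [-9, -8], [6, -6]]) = [[-10, -9, 6], [5, -8, -6]]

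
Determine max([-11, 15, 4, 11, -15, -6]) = 15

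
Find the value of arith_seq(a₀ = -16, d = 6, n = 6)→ [-16, -10, -4, 2, 8, 14]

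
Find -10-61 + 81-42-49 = -81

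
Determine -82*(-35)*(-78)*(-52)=11640720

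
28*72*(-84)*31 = -5249664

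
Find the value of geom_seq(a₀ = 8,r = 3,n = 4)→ a_0 = 8*3^0 = 8
a_1 = 8*3^1 = 24
a_2 = 8*3^2 = 72
...
= [8, 24, 72, 216]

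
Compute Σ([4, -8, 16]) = 12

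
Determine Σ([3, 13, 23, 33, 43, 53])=168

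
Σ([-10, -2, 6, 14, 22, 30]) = 60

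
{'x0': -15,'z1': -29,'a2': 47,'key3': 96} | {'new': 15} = {'x0': -15, 'z1': -29, 'a2': 47, 'key3': 96, 'new': 15}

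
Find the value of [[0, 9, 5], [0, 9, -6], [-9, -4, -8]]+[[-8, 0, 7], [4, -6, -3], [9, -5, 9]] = [[-8, 9, 12], [4, 3, -9], [0, -9, 1]]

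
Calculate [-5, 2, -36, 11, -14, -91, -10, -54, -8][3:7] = [11, -14, -91, -10]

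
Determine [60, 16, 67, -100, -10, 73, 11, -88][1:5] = [16, 67, -100, -10]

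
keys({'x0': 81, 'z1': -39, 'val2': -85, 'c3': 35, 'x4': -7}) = ['x0', 'z1', 'val2', 'c3', 'x4']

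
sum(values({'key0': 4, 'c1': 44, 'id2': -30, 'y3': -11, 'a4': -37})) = 4 + 44 + (-30) + (-11) + (-37)
= -30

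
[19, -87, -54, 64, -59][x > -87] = [19, -54, 64, -59]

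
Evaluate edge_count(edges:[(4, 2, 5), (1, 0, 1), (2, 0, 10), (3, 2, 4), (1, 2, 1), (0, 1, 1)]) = 6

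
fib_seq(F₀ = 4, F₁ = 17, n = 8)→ F_2 = F_1 + F_0 = 21
F_3 = F_2 + F_1 = 38
F_4 = F_3 + F_2 = 59
...
= [4, 17, 21, 38, 59, 97, 156, 253]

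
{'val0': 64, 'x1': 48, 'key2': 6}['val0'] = 64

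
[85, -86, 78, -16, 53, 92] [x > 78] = [85, 92]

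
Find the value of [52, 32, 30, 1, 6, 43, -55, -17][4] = 6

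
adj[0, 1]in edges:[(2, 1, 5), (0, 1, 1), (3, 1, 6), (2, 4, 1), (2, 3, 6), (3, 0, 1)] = 1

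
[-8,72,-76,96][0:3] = [-8, 72, -76]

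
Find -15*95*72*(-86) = 8823600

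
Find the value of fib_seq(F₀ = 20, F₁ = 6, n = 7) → [20, 6, 26, 32, 58, 90, 148]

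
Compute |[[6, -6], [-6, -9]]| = (6)*(-9) - (-6)*(-6)
= -90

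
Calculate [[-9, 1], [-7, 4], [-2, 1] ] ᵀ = [[-9, -7, -2], [1, 4, 1]]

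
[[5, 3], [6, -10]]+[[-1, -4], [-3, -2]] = [[4, -1], [3, -12]]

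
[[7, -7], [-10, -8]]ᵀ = [[7, -10], [-7, -8]]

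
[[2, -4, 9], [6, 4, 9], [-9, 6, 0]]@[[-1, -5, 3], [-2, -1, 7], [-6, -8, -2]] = C[0][0] = (2)*(-1) + (-4)*(-2) + (9)*(-6) = -48
C[0][1] = (2)*(-5) + (-4)*(-1) + (9)*(-8) = -78
C[0][2] = (2)*(3) + (-4)*(7) + (9)*(-2) = -40
C[1][0] = (6)*(-1) + (4)*(-2) + (9)*(-6) = -68
C[1][1] = (6)*(-5) + (4)*(-1) + (9)*(-8) = -106
C[1][2] = (6)*(3) + (4)*(7) + (9)*(-2) = 28
... (3 more cells)
= [[-48, -78, -40], [-68, -106, 28], [-3, 39, 15]]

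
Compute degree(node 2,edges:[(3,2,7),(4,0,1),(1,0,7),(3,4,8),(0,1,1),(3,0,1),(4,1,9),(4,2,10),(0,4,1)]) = 2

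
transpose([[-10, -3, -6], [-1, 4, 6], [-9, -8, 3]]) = [[-10, -1, -9], [-3, 4, -8], [-6, 6, 3]]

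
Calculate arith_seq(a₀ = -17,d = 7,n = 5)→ a_0 = -17 + 0*7 = -17
a_1 = -17 + 1*7 = -10
a_2 = -17 + 2*7 = -3
...
= [-17, -10, -3, 4, 11]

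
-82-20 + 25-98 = -175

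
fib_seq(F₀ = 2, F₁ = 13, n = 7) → F_2 = F_1 + F_0 = 15
F_3 = F_2 + F_1 = 28
F_4 = F_3 + F_2 = 43
...
= [2, 13, 15, 28, 43, 71, 114]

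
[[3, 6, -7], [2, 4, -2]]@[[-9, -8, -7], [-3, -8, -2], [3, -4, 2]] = [[-66, -44, -47], [-36, -40, -26]]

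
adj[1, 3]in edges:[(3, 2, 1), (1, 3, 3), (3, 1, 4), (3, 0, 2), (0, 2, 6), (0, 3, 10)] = 3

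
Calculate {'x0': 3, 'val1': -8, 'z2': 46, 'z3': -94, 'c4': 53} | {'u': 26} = {'x0': 3, 'val1': -8, 'z2': 46, 'z3': -94, 'c4': 53, 'u': 26}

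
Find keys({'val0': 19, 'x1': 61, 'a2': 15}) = ['val0', 'x1', 'a2']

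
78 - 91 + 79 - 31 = 35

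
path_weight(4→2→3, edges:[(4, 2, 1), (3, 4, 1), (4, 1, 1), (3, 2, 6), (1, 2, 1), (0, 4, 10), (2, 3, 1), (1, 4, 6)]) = w(4→2)=1 + w(2→3)=1
= 2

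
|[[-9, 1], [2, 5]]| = (-9)*(5) - (1)*(2)
= -47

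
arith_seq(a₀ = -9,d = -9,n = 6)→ a_0 = -9 + 0*-9 = -9
a_1 = -9 + 1*-9 = -18
a_2 = -9 + 2*-9 = -27
...
= [-9, -18, -27, -36, -45, -54]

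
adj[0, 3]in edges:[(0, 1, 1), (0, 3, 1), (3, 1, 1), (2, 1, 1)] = 1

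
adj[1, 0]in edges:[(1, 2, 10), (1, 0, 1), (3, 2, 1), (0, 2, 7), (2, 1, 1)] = 1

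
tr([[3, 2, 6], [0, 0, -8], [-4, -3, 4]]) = diagonal: 3 + 0 + 4
= 7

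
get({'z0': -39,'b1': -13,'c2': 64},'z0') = -39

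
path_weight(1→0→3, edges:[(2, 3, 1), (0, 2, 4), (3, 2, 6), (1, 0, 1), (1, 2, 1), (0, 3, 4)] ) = w(1→0)=1 + w(0→3)=4
= 5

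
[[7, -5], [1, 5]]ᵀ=[[7, 1], [-5, 5]]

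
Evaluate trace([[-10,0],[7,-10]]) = diagonal: (-10) + (-10)
= -20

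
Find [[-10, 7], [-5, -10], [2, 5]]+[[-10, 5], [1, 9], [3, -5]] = [[-20, 12], [-4, -1], [5, 0]]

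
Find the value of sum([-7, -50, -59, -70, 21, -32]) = -197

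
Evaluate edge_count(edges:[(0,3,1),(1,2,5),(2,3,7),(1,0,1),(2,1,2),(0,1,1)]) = 6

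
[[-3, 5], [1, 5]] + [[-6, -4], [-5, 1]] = [[-9, 1], [-4, 6]]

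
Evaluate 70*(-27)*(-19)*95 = 3411450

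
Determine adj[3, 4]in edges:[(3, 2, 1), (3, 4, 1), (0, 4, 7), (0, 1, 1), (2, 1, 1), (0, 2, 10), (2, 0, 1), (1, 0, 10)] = 1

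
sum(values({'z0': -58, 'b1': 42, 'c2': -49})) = -65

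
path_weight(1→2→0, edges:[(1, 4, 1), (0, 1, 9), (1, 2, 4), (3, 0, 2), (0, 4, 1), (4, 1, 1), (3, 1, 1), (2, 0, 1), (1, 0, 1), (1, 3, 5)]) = 5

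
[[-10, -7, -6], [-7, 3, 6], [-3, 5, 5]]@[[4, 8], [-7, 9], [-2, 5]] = [[21, -173], [-61, 1], [-57, 46]]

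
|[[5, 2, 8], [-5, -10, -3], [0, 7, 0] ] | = (1)*(5)*det([[-10, -3], [7, 0]]) + (-1)*(2)*det([[-5, -3], [0, 0]]) + (1)*(8)*det([[-5, -10], [0, 7]])
= 105 + 0 + -280
= -175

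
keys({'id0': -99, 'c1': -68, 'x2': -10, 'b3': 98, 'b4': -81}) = ['id0', 'c1', 'x2', 'b3', 'b4']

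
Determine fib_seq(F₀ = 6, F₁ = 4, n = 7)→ [6, 4, 10, 14, 24, 38, 62]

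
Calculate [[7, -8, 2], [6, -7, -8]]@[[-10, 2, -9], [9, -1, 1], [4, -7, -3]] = [[-134, 8, -77], [-155, 75, -37]]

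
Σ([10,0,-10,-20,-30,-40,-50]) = -140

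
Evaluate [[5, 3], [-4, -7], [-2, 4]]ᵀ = [[5, -4, -2], [3, -7, 4]]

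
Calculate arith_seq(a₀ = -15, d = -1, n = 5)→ [-15, -16, -17, -18, -19]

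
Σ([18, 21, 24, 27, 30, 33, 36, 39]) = 18 + 21 + 24 + 27 + 30 + 33 + 36 + 39
= 228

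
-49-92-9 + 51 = -99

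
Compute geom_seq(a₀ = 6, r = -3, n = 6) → [6, -18, 54, -162, 486, -1458]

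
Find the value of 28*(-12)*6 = -2016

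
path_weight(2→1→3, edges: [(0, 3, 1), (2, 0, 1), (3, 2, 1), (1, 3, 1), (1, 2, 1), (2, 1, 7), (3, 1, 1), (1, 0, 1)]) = w(2→1)=7 + w(1→3)=1
= 8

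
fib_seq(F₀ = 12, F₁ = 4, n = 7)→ F_2 = F_1 + F_0 = 16
F_3 = F_2 + F_1 = 20
F_4 = F_3 + F_2 = 36
...
= [12, 4, 16, 20, 36, 56, 92]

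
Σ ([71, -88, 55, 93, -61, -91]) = -21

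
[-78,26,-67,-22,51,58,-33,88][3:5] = [-22, 51]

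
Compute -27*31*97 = -81189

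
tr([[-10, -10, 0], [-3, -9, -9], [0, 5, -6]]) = -25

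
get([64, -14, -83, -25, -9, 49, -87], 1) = -14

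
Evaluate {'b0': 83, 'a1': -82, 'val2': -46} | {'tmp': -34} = {'b0': 83, 'a1': -82, 'val2': -46, 'tmp': -34}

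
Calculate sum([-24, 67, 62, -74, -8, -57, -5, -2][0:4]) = 31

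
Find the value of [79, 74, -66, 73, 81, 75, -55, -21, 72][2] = -66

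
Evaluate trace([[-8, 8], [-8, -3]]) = -11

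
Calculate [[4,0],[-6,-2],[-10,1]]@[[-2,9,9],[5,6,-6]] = C[0][0] = (4)*(-2) + (0)*(5) = -8
C[0][1] = (4)*(9) + (0)*(6) = 36
C[0][2] = (4)*(9) + (0)*(-6) = 36
C[1][0] = (-6)*(-2) + (-2)*(5) = 2
C[1][1] = (-6)*(9) + (-2)*(6) = -66
C[1][2] = (-6)*(9) + (-2)*(-6) = -42
... (3 more cells)
= [[-8, 36, 36], [2, -66, -42], [25, -84, -96]]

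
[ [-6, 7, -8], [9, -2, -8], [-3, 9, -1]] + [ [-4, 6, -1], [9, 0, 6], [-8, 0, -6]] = [[-10, 13, -9], [18, -2, -2], [-11, 9, -7]]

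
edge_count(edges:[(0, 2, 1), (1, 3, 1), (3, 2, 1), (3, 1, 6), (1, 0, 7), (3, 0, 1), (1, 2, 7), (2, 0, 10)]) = 8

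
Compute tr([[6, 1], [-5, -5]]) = diagonal: 6 + (-5)
= 1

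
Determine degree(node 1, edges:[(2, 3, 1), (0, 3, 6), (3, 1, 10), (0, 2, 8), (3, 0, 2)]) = incident: (3,1)
= 1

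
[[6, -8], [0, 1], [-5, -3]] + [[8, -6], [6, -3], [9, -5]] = [[14, -14], [6, -2], [4, -8]]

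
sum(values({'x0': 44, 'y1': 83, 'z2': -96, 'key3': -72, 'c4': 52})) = 44 + 83 + (-96) + (-72) + 52
= 11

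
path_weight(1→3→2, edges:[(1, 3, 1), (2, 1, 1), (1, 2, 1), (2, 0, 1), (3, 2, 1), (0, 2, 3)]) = 2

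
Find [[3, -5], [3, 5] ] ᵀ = [[3, 3], [-5, 5]]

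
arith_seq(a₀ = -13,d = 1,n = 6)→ a_0 = -13 + 0*1 = -13
a_1 = -13 + 1*1 = -12
a_2 = -13 + 2*1 = -11
...
= [-13, -12, -11, -10, -9, -8]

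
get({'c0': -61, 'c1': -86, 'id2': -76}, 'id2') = -76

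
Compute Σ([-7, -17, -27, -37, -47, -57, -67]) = -259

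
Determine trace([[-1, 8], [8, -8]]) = diagonal: (-1) + (-8)
= -9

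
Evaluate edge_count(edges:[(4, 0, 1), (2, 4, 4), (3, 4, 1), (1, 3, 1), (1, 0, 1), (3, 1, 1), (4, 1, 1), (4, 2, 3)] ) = 8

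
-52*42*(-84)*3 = 550368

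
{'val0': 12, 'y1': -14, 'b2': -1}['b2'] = -1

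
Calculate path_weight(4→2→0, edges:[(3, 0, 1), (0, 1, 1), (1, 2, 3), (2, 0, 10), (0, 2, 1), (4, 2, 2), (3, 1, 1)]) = 12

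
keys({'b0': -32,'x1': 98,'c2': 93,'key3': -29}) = ['b0', 'x1', 'c2', 'key3']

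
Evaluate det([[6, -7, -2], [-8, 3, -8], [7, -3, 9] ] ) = -100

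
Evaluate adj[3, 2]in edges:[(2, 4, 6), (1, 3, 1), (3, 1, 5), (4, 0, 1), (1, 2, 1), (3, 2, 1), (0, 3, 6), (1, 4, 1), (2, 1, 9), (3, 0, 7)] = 1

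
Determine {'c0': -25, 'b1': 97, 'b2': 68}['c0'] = -25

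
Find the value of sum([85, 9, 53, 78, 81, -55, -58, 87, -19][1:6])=166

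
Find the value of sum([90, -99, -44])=-53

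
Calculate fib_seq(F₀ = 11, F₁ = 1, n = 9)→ [11, 1, 12, 13, 25, 38, 63, 101, 164]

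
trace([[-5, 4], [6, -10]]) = -15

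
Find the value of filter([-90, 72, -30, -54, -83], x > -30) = keep x where x > -30: -90✗, 72✓, -30✗, -54✗, -83✗
= [72]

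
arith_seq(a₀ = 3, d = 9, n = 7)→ [3, 12, 21, 30, 39, 48, 57]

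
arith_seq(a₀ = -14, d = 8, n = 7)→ [-14, -6, 2, 10, 18, 26, 34]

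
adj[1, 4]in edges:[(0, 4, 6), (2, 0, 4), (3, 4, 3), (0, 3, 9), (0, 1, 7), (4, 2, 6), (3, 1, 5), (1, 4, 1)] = 1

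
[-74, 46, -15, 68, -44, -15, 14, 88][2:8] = [-15, 68, -44, -15, 14, 88]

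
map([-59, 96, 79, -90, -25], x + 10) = [-49, 106, 89, -80, -15]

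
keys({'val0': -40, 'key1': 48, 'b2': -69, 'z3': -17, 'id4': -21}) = ['val0', 'key1', 'b2', 'z3', 'id4']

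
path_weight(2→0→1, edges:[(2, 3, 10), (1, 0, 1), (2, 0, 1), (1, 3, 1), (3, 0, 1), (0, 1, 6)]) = 7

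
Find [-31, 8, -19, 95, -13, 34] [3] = 95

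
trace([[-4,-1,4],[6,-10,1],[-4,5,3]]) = diagonal: (-4) + (-10) + 3
= -11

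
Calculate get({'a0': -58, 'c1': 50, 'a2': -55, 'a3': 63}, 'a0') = -58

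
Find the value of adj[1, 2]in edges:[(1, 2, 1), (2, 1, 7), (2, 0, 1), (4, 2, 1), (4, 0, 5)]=1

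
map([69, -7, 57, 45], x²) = (69)²=4761, (-7)²=49, (57)²=3249, (45)²=2025
= [4761, 49, 3249, 2025]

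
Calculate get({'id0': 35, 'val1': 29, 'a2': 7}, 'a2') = 7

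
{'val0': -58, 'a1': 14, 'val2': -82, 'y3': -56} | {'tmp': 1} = {'val0': -58, 'a1': 14, 'val2': -82, 'y3': -56, 'tmp': 1}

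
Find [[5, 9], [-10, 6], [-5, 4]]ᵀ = [[5, -10, -5], [9, 6, 4]]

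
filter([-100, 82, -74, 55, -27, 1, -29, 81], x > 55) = keep x where x > 55: -100✗, 82✓, -74✗, 55✗, -27✗, 1✗, -29✗, 81✓
= [82, 81]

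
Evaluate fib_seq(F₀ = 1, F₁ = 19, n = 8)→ F_2 = F_1 + F_0 = 20
F_3 = F_2 + F_1 = 39
F_4 = F_3 + F_2 = 59
...
= [1, 19, 20, 39, 59, 98, 157, 255]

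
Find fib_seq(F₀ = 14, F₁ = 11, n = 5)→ [14, 11, 25, 36, 61]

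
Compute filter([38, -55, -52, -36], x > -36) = keep x where x > -36: 38✓, -55✗, -52✗, -36✗
= [38]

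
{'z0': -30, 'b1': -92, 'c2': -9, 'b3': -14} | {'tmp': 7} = {'z0': -30, 'b1': -92, 'c2': -9, 'b3': -14, 'tmp': 7}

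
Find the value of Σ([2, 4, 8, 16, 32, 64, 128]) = 2 + 4 + 8 + 16 + 32 + 64 + 128
= 254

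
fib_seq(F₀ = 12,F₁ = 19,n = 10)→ [12, 19, 31, 50, 81, 131, 212, 343, 555, 898]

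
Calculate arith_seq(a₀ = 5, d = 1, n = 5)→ [5, 6, 7, 8, 9]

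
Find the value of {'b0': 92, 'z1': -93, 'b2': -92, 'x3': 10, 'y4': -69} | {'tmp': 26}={'b0': 92, 'z1': -93, 'b2': -92, 'x3': 10, 'y4': -69, 'tmp': 26}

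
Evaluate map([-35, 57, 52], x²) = (-35)²=1225, (57)²=3249, (52)²=2704
= [1225, 3249, 2704]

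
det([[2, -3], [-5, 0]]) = -15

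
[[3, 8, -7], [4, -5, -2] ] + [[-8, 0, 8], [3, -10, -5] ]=[[-5, 8, 1], [7, -15, -7]]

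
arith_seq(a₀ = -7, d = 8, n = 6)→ [-7, 1, 9, 17, 25, 33]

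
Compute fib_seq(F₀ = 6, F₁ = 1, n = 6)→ [6, 1, 7, 8, 15, 23]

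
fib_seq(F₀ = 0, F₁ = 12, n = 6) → [0, 12, 12, 24, 36, 60]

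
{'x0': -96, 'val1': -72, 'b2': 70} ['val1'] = -72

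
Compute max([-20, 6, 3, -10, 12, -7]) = 12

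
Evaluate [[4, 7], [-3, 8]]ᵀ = [[4, -3], [7, 8]]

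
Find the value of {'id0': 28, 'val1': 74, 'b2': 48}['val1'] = 74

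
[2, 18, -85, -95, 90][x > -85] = [2, 18, 90]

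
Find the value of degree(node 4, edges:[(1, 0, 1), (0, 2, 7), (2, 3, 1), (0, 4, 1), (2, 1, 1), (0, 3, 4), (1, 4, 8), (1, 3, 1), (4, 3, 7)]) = incident: (0,4), (1,4), (4,3)
= 3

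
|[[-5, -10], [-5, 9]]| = (-5)*(9) - (-10)*(-5)
= -95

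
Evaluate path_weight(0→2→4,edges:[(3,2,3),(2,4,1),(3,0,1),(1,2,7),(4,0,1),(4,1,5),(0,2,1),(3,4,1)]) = 2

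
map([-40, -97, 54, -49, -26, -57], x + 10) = [-30, -87, 64, -39, -16, -47]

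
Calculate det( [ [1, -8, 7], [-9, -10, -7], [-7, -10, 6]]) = (1)*(1)*det([[-10, -7], [-10, 6]]) + (-1)*(-8)*det([[-9, -7], [-7, 6]]) + (1)*(7)*det([[-9, -10], [-7, -10]])
= -130 + -824 + 140
= -814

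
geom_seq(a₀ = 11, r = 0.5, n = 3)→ a_0 = 11*0.5^0 = 11.0
a_1 = 11*0.5^1 = 5.5
a_2 = 11*0.5^2 = 2.75
= [11.0, 5.5, 2.75]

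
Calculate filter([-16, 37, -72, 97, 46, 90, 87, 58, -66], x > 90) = [97]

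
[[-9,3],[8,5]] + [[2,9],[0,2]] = [[-7, 12], [8, 7]]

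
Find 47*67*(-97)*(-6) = 1832718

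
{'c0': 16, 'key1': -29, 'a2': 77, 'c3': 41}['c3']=41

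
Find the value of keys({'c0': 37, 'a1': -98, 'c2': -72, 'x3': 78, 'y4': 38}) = ['c0', 'a1', 'c2', 'x3', 'y4']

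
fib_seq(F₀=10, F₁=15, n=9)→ F_2 = F_1 + F_0 = 25
F_3 = F_2 + F_1 = 40
F_4 = F_3 + F_2 = 65
...
= [10, 15, 25, 40, 65, 105, 170, 275, 445]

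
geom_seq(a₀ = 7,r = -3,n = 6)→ [7, -21, 63, -189, 567, -1701]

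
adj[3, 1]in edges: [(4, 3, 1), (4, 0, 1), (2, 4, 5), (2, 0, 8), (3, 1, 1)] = 1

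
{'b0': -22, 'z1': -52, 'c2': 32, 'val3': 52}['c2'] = 32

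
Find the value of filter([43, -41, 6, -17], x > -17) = keep x where x > -17: 43✓, -41✗, 6✓, -17✗
= [43, 6]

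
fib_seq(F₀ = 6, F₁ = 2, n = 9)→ [6, 2, 8, 10, 18, 28, 46, 74, 120]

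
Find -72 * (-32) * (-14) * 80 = -2580480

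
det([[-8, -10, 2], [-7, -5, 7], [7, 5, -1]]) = (1)*(-8)*det([[-5, 7], [5, -1]]) + (-1)*(-10)*det([[-7, 7], [7, -1]]) + (1)*(2)*det([[-7, -5], [7, 5]])
= 240 + -420 + 0
= -180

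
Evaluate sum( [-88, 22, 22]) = (-88) + 22 + 22
= -44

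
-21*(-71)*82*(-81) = -9903222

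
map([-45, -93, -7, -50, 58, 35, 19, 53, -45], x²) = [2025, 8649, 49, 2500, 3364, 1225, 361, 2809, 2025]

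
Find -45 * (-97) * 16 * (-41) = -2863440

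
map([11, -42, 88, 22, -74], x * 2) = 11*2=22, -42*2=-84, 88*2=176, 22*2=44, -74*2=-148
= [22, -84, 176, 44, -148]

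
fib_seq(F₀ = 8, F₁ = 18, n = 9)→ F_2 = F_1 + F_0 = 26
F_3 = F_2 + F_1 = 44
F_4 = F_3 + F_2 = 70
...
= [8, 18, 26, 44, 70, 114, 184, 298, 482]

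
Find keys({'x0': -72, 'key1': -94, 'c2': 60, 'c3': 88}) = ['x0', 'key1', 'c2', 'c3']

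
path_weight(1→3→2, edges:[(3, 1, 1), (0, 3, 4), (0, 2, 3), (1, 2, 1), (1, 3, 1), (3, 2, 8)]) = 9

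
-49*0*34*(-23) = 0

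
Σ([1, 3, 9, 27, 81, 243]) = 364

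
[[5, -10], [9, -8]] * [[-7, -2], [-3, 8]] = C[0][0] = (5)*(-7) + (-10)*(-3) = -5
C[0][1] = (5)*(-2) + (-10)*(8) = -90
C[1][0] = (9)*(-7) + (-8)*(-3) = -39
C[1][1] = (9)*(-2) + (-8)*(8) = -82
= [[-5, -90], [-39, -82]]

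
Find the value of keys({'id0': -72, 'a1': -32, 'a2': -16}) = ['id0', 'a1', 'a2']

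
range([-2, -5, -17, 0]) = 17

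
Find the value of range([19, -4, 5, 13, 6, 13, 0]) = 23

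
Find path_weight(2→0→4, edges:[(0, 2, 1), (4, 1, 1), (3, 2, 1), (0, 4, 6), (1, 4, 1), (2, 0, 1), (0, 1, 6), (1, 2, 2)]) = 7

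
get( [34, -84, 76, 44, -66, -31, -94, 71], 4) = -66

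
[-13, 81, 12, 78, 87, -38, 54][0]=-13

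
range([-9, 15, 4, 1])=24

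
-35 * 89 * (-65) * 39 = 7896525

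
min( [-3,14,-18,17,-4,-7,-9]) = -18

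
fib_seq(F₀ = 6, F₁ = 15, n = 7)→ [6, 15, 21, 36, 57, 93, 150]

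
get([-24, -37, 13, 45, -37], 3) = 45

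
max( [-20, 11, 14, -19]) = 14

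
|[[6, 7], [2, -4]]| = -38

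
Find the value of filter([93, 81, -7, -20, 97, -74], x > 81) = keep x where x > 81: 93✓, 81✗, -7✗, -20✗, 97✓, -74✗
= [93, 97]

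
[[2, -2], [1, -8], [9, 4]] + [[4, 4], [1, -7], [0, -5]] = [[6, 2], [2, -15], [9, -1]]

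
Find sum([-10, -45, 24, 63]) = 32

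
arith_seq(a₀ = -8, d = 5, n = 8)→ a_0 = -8 + 0*5 = -8
a_1 = -8 + 1*5 = -3
a_2 = -8 + 2*5 = 2
...
= [-8, -3, 2, 7, 12, 17, 22, 27]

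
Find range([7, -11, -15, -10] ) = 22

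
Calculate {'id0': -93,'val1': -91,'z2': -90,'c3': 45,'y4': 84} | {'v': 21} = {'id0': -93, 'val1': -91, 'z2': -90, 'c3': 45, 'y4': 84, 'v': 21}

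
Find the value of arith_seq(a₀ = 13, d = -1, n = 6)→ [13, 12, 11, 10, 9, 8]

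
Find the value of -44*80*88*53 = -16417280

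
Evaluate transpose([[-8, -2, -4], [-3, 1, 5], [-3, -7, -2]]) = [[-8, -3, -3], [-2, 1, -7], [-4, 5, -2]]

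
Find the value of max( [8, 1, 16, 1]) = 16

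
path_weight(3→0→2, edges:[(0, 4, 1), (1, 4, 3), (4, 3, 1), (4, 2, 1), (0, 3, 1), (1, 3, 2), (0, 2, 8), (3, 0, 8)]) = 16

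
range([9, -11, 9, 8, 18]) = 29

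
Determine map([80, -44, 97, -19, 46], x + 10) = 80+10=90, -44+10=-34, 97+10=107, -19+10=-9, 46+10=56
= [90, -34, 107, -9, 56]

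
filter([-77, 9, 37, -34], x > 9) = keep x where x > 9: -77✗, 9✗, 37✓, -34✗
= [37]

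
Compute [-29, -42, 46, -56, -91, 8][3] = -56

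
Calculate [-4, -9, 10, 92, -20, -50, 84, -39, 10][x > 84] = keep x where x > 84: -4✗, -9✗, 10✗, 92✓, -20✗, -50✗, 84✗, -39✗, 10✗
= [92]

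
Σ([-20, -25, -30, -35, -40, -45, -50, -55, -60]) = (-20) + (-25) + (-30) + (-35) + (-40) + (-45) + (-50) + (-55) + (-60)
= -360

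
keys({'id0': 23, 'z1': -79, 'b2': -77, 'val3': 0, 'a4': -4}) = ['id0', 'z1', 'b2', 'val3', 'a4']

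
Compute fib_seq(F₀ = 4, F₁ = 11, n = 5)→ F_2 = F_1 + F_0 = 15
F_3 = F_2 + F_1 = 26
F_4 = F_3 + F_2 = 41
= [4, 11, 15, 26, 41]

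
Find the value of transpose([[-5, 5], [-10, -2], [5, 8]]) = [[-5, -10, 5], [5, -2, 8]]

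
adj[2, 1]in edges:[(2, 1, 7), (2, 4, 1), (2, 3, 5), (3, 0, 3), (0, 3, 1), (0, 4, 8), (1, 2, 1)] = 7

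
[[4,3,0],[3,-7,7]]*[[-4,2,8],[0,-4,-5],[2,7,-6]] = C[0][0] = (4)*(-4) + (3)*(0) + (0)*(2) = -16
C[0][1] = (4)*(2) + (3)*(-4) + (0)*(7) = -4
C[0][2] = (4)*(8) + (3)*(-5) + (0)*(-6) = 17
C[1][0] = (3)*(-4) + (-7)*(0) + (7)*(2) = 2
C[1][1] = (3)*(2) + (-7)*(-4) + (7)*(7) = 83
C[1][2] = (3)*(8) + (-7)*(-5) + (7)*(-6) = 17
= [[-16, -4, 17], [2, 83, 17]]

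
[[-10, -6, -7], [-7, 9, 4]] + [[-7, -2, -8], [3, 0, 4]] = [[-17, -8, -15], [-4, 9, 8]]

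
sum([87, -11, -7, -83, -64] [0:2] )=slice → [87, -11]
87 + (-11)
= 76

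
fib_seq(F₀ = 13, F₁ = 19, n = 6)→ [13, 19, 32, 51, 83, 134]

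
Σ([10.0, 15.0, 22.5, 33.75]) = 10.0 + 15.0 + 22.5 + 33.75
= 81.25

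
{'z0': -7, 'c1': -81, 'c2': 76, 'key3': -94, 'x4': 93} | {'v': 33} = {'z0': -7, 'c1': -81, 'c2': 76, 'key3': -94, 'x4': 93, 'v': 33}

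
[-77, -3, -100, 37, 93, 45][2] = -100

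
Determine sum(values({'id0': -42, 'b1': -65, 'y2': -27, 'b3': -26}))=-160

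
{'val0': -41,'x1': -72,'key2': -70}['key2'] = -70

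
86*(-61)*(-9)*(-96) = -4532544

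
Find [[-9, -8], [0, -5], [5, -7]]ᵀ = [[-9, 0, 5], [-8, -5, -7]]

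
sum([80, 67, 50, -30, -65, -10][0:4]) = slice → [80, 67, 50, -30]
80 + 67 + 50 + (-30)
= 167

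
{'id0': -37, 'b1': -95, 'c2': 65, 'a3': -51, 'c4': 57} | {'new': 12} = {'id0': -37, 'b1': -95, 'c2': 65, 'a3': -51, 'c4': 57, 'new': 12}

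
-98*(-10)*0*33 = 0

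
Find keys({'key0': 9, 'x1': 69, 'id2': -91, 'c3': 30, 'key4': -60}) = ['key0', 'x1', 'id2', 'c3', 'key4']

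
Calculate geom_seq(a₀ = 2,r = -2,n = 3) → [2, -4, 8]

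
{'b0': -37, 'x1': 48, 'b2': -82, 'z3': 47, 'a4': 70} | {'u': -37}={'b0': -37, 'x1': 48, 'b2': -82, 'z3': 47, 'a4': 70, 'u': -37}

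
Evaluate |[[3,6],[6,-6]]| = -54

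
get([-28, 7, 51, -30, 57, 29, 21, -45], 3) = -30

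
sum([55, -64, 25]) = 16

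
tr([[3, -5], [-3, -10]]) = diagonal: 3 + (-10)
= -7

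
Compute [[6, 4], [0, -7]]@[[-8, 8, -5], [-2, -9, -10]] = [[-56, 12, -70], [14, 63, 70]]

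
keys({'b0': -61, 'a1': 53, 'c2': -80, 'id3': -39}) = ['b0', 'a1', 'c2', 'id3']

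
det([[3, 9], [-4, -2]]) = 30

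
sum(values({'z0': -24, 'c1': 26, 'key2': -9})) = (-24) + 26 + (-9)
= -7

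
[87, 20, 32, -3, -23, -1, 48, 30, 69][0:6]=[87, 20, 32, -3, -23, -1]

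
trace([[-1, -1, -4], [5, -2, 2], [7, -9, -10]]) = -13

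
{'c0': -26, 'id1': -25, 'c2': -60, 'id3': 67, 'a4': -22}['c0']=-26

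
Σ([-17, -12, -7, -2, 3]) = (-17) + (-12) + (-7) + (-2) + 3
= -35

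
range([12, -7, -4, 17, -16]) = 33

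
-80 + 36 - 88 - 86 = -218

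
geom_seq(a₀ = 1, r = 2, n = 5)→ [1, 2, 4, 8, 16]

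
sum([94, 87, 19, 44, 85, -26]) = 94 + 87 + 19 + 44 + 85 + (-26)
= 303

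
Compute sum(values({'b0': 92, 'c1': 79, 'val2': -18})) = 92 + 79 + (-18)
= 153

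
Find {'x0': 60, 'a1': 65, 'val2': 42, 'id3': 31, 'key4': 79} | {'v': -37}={'x0': 60, 'a1': 65, 'val2': 42, 'id3': 31, 'key4': 79, 'v': -37}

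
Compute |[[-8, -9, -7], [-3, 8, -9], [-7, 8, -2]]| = (1)*(-8)*det([[8, -9], [8, -2]]) + (-1)*(-9)*det([[-3, -9], [-7, -2]]) + (1)*(-7)*det([[-3, 8], [-7, 8]])
= -448 + -513 + -224
= -1185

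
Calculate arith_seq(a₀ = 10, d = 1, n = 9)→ [10, 11, 12, 13, 14, 15, 16, 17, 18]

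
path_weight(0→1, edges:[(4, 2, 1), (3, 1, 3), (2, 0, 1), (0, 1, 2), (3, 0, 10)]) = 2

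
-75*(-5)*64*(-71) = -1704000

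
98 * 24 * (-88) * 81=-16765056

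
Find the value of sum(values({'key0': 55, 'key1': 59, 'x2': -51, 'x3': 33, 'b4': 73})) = 55 + 59 + (-51) + 33 + 73
= 169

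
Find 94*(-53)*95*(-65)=30763850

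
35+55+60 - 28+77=199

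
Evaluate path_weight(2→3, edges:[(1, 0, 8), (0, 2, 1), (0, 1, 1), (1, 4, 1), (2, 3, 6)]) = 6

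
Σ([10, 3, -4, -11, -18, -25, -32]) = -77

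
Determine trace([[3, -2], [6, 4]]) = 7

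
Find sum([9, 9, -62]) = -44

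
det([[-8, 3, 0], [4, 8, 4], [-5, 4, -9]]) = 752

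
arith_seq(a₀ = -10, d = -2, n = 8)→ a_0 = -10 + 0*-2 = -10
a_1 = -10 + 1*-2 = -12
a_2 = -10 + 2*-2 = -14
...
= [-10, -12, -14, -16, -18, -20, -22, -24]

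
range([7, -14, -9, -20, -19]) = 27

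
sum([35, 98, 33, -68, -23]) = 35 + 98 + 33 + (-68) + (-23)
= 75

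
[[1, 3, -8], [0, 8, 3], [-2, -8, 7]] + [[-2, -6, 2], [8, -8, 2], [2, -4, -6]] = [[-1, -3, -6], [8, 0, 5], [0, -12, 1]]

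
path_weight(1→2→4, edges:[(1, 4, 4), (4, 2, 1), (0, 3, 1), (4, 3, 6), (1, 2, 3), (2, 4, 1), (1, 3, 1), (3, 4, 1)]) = w(1→2)=3 + w(2→4)=1
= 4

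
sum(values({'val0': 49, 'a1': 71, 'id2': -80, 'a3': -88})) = 49 + 71 + (-80) + (-88)
= -48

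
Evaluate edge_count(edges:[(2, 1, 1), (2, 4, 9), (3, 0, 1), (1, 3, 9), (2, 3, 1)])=5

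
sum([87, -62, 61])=87 + (-62) + 61
= 86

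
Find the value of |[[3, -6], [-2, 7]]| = 9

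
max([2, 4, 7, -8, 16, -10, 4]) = 16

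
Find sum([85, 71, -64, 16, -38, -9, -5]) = 85 + 71 + (-64) + 16 + (-38) + (-9) + (-5)
= 56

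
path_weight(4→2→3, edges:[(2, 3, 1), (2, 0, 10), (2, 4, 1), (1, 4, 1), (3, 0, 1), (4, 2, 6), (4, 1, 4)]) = 7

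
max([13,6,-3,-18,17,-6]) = 17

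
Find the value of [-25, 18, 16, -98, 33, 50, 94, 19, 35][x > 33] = keep x where x > 33: -25✗, 18✗, 16✗, -98✗, 33✗, 50✓, 94✓, 19✗, 35✓
= [50, 94, 35]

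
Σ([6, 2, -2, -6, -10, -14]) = -24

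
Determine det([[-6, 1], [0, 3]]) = -18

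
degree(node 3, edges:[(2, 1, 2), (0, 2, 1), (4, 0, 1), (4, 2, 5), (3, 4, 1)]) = incident: (3,4)
= 1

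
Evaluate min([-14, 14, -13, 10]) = -14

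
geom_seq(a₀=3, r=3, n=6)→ a_0 = 3*3^0 = 3
a_1 = 3*3^1 = 9
a_2 = 3*3^2 = 27
...
= [3, 9, 27, 81, 243, 729]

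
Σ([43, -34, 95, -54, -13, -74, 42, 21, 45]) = 71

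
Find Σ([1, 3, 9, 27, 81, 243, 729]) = 1 + 3 + 9 + 27 + 81 + 243 + 729
= 1093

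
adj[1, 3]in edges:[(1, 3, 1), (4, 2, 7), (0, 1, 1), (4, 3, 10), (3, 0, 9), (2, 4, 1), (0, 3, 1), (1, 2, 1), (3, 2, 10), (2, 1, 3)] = 1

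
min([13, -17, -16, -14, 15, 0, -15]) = -17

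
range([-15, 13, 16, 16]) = 31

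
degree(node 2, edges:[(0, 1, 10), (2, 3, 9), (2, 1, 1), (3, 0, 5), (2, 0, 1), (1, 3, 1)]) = incident: (2,3), (2,1), (2,0)
= 3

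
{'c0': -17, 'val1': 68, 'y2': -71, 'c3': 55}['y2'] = -71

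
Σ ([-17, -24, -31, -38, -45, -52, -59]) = (-17) + (-24) + (-31) + (-38) + (-45) + (-52) + (-59)
= -266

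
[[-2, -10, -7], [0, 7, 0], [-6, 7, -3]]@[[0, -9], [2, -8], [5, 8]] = C[0][0] = (-2)*(0) + (-10)*(2) + (-7)*(5) = -55
C[0][1] = (-2)*(-9) + (-10)*(-8) + (-7)*(8) = 42
C[1][0] = (0)*(0) + (7)*(2) + (0)*(5) = 14
C[1][1] = (0)*(-9) + (7)*(-8) + (0)*(8) = -56
C[2][0] = (-6)*(0) + (7)*(2) + (-3)*(5) = -1
C[2][1] = (-6)*(-9) + (7)*(-8) + (-3)*(8) = -26
= [[-55, 42], [14, -56], [-1, -26]]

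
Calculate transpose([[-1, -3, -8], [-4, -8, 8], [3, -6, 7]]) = [[-1, -4, 3], [-3, -8, -6], [-8, 8, 7]]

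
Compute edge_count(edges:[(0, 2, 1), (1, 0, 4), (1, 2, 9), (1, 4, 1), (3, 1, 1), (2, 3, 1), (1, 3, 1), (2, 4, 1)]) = 8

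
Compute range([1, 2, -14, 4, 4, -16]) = 20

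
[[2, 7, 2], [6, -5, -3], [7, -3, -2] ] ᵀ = [[2, 6, 7], [7, -5, -3], [2, -3, -2]]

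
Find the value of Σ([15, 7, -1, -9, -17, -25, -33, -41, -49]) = -153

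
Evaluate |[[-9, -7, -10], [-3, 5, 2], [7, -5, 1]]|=(1)*(-9)*det([[5, 2], [-5, 1]]) + (-1)*(-7)*det([[-3, 2], [7, 1]]) + (1)*(-10)*det([[-3, 5], [7, -5]])
= -135 + -119 + 200
= -54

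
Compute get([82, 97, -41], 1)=97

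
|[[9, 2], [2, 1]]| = 5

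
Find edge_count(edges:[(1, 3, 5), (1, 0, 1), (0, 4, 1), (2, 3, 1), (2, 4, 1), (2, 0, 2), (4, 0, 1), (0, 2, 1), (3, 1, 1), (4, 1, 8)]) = 10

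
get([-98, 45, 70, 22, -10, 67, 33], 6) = 33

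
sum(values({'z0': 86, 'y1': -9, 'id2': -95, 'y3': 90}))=86 + (-9) + (-95) + 90
= 72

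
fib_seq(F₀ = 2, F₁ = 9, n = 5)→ [2, 9, 11, 20, 31]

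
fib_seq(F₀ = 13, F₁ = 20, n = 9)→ [13, 20, 33, 53, 86, 139, 225, 364, 589]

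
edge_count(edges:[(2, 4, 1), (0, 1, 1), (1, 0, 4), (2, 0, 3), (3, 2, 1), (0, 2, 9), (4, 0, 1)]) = 7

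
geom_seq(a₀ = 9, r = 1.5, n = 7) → [9.0, 13.5, 20.25, 30.375, 45.5625, 68.34375, 102.515625]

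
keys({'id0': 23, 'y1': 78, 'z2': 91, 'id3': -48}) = ['id0', 'y1', 'z2', 'id3']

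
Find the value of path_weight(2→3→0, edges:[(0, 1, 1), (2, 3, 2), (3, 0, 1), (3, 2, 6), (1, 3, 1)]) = w(2→3)=2 + w(3→0)=1
= 3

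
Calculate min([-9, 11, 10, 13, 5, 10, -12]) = -12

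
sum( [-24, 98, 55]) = 129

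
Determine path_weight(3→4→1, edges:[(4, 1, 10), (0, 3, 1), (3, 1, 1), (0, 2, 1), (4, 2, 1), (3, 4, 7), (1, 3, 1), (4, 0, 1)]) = w(3→4)=7 + w(4→1)=10
= 17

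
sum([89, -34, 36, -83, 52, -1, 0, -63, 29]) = 25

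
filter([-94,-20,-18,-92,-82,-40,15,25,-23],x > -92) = [-20, -18, -82, -40, 15, 25, -23]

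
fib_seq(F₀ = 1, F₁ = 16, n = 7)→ [1, 16, 17, 33, 50, 83, 133]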